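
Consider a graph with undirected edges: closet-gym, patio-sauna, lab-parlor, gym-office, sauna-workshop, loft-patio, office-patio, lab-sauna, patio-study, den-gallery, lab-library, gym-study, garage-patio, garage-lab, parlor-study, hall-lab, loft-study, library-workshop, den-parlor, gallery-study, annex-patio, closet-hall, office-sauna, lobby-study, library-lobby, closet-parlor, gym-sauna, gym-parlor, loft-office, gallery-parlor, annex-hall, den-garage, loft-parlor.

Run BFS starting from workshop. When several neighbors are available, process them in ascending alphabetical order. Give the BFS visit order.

workshop, library, sauna, lab, lobby, gym, office, patio, garage, hall, parlor, study, closet, loft, annex, den, gallery

Visit workshop; enqueue library, sauna → queue [library, sauna]
Visit library; enqueue lab, lobby → queue [sauna, lab, lobby]
Visit sauna; enqueue gym, office, patio → queue [lab, lobby, gym, office, patio]
Visit lab; enqueue garage, hall, parlor → queue [lobby, gym, office, patio, garage, hall, parlor]
Visit lobby; enqueue study → queue [gym, office, patio, garage, hall, parlor, study]
Visit gym; enqueue closet → queue [office, patio, garage, hall, parlor, study, closet]
Visit office; enqueue loft → queue [patio, garage, hall, parlor, study, closet, loft]
Visit patio; enqueue annex → queue [garage, hall, parlor, study, closet, loft, annex]
Visit garage; enqueue den → queue [hall, parlor, study, closet, loft, annex, den]
Visit hall → queue [parlor, study, closet, loft, annex, den]
Visit parlor; enqueue gallery → queue [study, closet, loft, annex, den, gallery]
Visit study → queue [closet, loft, annex, den, gallery]
Visit closet → queue [loft, annex, den, gallery]
Visit loft → queue [annex, den, gallery]
Visit annex → queue [den, gallery]
Visit den → queue [gallery]
Visit gallery → queue []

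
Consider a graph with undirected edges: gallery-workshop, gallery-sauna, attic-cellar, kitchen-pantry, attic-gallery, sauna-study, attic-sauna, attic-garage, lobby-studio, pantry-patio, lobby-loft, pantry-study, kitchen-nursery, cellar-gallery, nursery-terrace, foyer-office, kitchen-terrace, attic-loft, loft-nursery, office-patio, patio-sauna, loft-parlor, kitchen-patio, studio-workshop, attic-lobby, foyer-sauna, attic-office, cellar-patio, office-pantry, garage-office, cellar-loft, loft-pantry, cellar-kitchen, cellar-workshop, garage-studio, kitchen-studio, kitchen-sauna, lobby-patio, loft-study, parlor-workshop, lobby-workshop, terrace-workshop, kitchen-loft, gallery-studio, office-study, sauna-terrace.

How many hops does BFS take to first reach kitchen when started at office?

2

Level 0: office
Level 1: attic, foyer, garage, pantry, patio, study
Level 2: cellar, gallery, kitchen, lobby, loft, sauna, studio
Level 3: nursery, parlor, terrace, workshop
kitchen first appears at level 2.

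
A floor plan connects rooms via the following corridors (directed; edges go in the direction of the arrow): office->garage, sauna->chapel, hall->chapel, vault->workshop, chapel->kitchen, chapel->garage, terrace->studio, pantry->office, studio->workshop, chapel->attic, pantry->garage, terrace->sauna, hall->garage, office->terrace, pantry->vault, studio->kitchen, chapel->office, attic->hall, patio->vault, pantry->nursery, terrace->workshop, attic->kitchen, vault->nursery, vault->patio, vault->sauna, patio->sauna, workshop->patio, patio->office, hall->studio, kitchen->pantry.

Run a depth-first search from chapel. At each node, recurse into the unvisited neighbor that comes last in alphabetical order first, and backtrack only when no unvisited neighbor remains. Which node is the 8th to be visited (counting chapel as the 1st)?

nursery

Visit chapel
chapel → office
office → terrace
terrace → workshop
workshop → patio
patio → vault
vault → sauna
vault → nursery
terrace → studio
studio → kitchen
kitchen → pantry
pantry → garage
chapel → attic
attic → hall

Visit order: chapel, office, terrace, workshop, patio, vault, sauna, nursery, studio, kitchen, pantry, garage, attic, hall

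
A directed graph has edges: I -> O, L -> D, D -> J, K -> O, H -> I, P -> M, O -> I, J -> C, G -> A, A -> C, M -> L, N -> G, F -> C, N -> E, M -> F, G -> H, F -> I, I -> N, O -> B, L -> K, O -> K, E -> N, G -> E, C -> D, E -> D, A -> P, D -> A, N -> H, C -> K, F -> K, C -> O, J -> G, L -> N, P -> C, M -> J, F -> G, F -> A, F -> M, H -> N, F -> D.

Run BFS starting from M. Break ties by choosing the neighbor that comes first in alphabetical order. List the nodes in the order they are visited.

M, F, J, L, A, C, D, G, I, K, N, P, O, E, H, B

Visit M; enqueue F, J, L → queue [F, J, L]
Visit F; enqueue A, C, D, G, I, K → queue [J, L, A, C, D, G, I, K]
Visit J → queue [L, A, C, D, G, I, K]
Visit L; enqueue N → queue [A, C, D, G, I, K, N]
Visit A; enqueue P → queue [C, D, G, I, K, N, P]
Visit C; enqueue O → queue [D, G, I, K, N, P, O]
Visit D → queue [G, I, K, N, P, O]
Visit G; enqueue E, H → queue [I, K, N, P, O, E, H]
Visit I → queue [K, N, P, O, E, H]
Visit K → queue [N, P, O, E, H]
Visit N → queue [P, O, E, H]
Visit P → queue [O, E, H]
Visit O; enqueue B → queue [E, H, B]
Visit E → queue [H, B]
Visit H → queue [B]
Visit B → queue []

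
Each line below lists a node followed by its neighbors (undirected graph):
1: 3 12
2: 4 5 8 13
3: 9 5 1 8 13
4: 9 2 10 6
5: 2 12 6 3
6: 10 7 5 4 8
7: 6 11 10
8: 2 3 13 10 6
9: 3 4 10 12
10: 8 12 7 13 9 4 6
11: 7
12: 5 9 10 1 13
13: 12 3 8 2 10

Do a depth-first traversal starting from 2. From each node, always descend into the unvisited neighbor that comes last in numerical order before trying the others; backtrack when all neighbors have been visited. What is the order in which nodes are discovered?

Visit 2
2 → 13
13 → 12
12 → 10
10 → 9
9 → 4
4 → 6
6 → 8
8 → 3
3 → 5
3 → 1
6 → 7
7 → 11

2 → 13 → 12 → 10 → 9 → 4 → 6 → 8 → 3 → 5 → 1 → 7 → 11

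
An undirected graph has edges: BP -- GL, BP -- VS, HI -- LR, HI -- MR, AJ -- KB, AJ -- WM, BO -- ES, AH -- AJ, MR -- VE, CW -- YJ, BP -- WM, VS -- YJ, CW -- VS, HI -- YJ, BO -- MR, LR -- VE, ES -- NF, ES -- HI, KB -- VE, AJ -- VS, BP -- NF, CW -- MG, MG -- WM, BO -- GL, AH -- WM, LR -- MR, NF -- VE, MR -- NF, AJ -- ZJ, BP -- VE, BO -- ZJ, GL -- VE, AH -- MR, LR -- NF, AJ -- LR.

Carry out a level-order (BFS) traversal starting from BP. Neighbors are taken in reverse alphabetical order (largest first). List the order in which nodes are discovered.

Visit BP; enqueue WM, VS, VE, NF, GL → queue [WM, VS, VE, NF, GL]
Visit WM; enqueue MG, AJ, AH → queue [VS, VE, NF, GL, MG, AJ, AH]
Visit VS; enqueue YJ, CW → queue [VE, NF, GL, MG, AJ, AH, YJ, CW]
Visit VE; enqueue MR, LR, KB → queue [NF, GL, MG, AJ, AH, YJ, CW, MR, LR, KB]
Visit NF; enqueue ES → queue [GL, MG, AJ, AH, YJ, CW, MR, LR, KB, ES]
Visit GL; enqueue BO → queue [MG, AJ, AH, YJ, CW, MR, LR, KB, ES, BO]
Visit MG → queue [AJ, AH, YJ, CW, MR, LR, KB, ES, BO]
Visit AJ; enqueue ZJ → queue [AH, YJ, CW, MR, LR, KB, ES, BO, ZJ]
Visit AH → queue [YJ, CW, MR, LR, KB, ES, BO, ZJ]
Visit YJ; enqueue HI → queue [CW, MR, LR, KB, ES, BO, ZJ, HI]
Visit CW → queue [MR, LR, KB, ES, BO, ZJ, HI]
Visit MR → queue [LR, KB, ES, BO, ZJ, HI]
Visit LR → queue [KB, ES, BO, ZJ, HI]
Visit KB → queue [ES, BO, ZJ, HI]
Visit ES → queue [BO, ZJ, HI]
Visit BO → queue [ZJ, HI]
Visit ZJ → queue [HI]
Visit HI → queue []

BP WM VS VE NF GL MG AJ AH YJ CW MR LR KB ES BO ZJ HI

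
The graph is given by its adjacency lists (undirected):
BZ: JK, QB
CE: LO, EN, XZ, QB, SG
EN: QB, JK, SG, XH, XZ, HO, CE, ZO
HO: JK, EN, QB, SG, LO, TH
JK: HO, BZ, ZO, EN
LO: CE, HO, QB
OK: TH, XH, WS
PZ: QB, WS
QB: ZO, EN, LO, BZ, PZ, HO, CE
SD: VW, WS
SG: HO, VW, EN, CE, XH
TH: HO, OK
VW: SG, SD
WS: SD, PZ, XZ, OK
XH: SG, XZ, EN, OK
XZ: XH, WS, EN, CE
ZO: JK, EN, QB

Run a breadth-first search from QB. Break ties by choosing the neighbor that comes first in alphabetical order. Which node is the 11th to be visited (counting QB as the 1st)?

Visit QB; enqueue BZ, CE, EN, HO, LO, PZ, ZO → queue [BZ, CE, EN, HO, LO, PZ, ZO]
Visit BZ; enqueue JK → queue [CE, EN, HO, LO, PZ, ZO, JK]
Visit CE; enqueue SG, XZ → queue [EN, HO, LO, PZ, ZO, JK, SG, XZ]
Visit EN; enqueue XH → queue [HO, LO, PZ, ZO, JK, SG, XZ, XH]
Visit HO; enqueue TH → queue [LO, PZ, ZO, JK, SG, XZ, XH, TH]
Visit LO → queue [PZ, ZO, JK, SG, XZ, XH, TH]
Visit PZ; enqueue WS → queue [ZO, JK, SG, XZ, XH, TH, WS]
Visit ZO → queue [JK, SG, XZ, XH, TH, WS]
Visit JK → queue [SG, XZ, XH, TH, WS]
Visit SG; enqueue VW → queue [XZ, XH, TH, WS, VW]
Visit XZ → queue [XH, TH, WS, VW]
Visit XH; enqueue OK → queue [TH, WS, VW, OK]
Visit TH → queue [WS, VW, OK]
Visit WS; enqueue SD → queue [VW, OK, SD]
Visit VW → queue [OK, SD]
Visit OK → queue [SD]
Visit SD → queue []

Visit order: QB, BZ, CE, EN, HO, LO, PZ, ZO, JK, SG, XZ, XH, TH, WS, VW, OK, SD

XZ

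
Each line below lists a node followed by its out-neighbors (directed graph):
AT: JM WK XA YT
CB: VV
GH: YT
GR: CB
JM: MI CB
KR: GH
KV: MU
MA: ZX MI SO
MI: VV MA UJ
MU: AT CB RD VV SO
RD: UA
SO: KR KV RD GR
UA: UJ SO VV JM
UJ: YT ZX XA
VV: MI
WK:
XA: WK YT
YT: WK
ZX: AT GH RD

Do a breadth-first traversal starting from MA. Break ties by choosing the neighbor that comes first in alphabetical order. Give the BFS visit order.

Visit MA; enqueue MI, SO, ZX → queue [MI, SO, ZX]
Visit MI; enqueue UJ, VV → queue [SO, ZX, UJ, VV]
Visit SO; enqueue GR, KR, KV, RD → queue [ZX, UJ, VV, GR, KR, KV, RD]
Visit ZX; enqueue AT, GH → queue [UJ, VV, GR, KR, KV, RD, AT, GH]
Visit UJ; enqueue XA, YT → queue [VV, GR, KR, KV, RD, AT, GH, XA, YT]
Visit VV → queue [GR, KR, KV, RD, AT, GH, XA, YT]
Visit GR; enqueue CB → queue [KR, KV, RD, AT, GH, XA, YT, CB]
Visit KR → queue [KV, RD, AT, GH, XA, YT, CB]
Visit KV; enqueue MU → queue [RD, AT, GH, XA, YT, CB, MU]
Visit RD; enqueue UA → queue [AT, GH, XA, YT, CB, MU, UA]
Visit AT; enqueue JM, WK → queue [GH, XA, YT, CB, MU, UA, JM, WK]
Visit GH → queue [XA, YT, CB, MU, UA, JM, WK]
Visit XA → queue [YT, CB, MU, UA, JM, WK]
Visit YT → queue [CB, MU, UA, JM, WK]
Visit CB → queue [MU, UA, JM, WK]
Visit MU → queue [UA, JM, WK]
Visit UA → queue [JM, WK]
Visit JM → queue [WK]
Visit WK → queue []

MA -> MI -> SO -> ZX -> UJ -> VV -> GR -> KR -> KV -> RD -> AT -> GH -> XA -> YT -> CB -> MU -> UA -> JM -> WK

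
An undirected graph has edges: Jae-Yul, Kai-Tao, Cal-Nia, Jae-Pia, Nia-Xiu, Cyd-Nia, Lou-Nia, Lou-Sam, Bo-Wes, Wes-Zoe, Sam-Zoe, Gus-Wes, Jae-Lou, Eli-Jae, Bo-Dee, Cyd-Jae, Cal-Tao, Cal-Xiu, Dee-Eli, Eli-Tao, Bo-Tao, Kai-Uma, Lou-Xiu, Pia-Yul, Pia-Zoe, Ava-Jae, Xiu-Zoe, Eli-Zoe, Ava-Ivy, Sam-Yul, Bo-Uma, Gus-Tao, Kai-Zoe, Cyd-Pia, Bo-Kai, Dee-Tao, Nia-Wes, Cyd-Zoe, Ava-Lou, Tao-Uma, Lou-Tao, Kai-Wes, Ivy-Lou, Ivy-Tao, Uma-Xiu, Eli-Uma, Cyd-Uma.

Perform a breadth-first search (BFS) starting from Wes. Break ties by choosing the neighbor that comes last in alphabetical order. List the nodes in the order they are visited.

Wes -> Zoe -> Nia -> Kai -> Gus -> Bo -> Xiu -> Sam -> Pia -> Eli -> Cyd -> Lou -> Cal -> Uma -> Tao -> Dee -> Yul -> Jae -> Ivy -> Ava

Visit Wes; enqueue Zoe, Nia, Kai, Gus, Bo → queue [Zoe, Nia, Kai, Gus, Bo]
Visit Zoe; enqueue Xiu, Sam, Pia, Eli, Cyd → queue [Nia, Kai, Gus, Bo, Xiu, Sam, Pia, Eli, Cyd]
Visit Nia; enqueue Lou, Cal → queue [Kai, Gus, Bo, Xiu, Sam, Pia, Eli, Cyd, Lou, Cal]
Visit Kai; enqueue Uma, Tao → queue [Gus, Bo, Xiu, Sam, Pia, Eli, Cyd, Lou, Cal, Uma, Tao]
Visit Gus → queue [Bo, Xiu, Sam, Pia, Eli, Cyd, Lou, Cal, Uma, Tao]
Visit Bo; enqueue Dee → queue [Xiu, Sam, Pia, Eli, Cyd, Lou, Cal, Uma, Tao, Dee]
Visit Xiu → queue [Sam, Pia, Eli, Cyd, Lou, Cal, Uma, Tao, Dee]
Visit Sam; enqueue Yul → queue [Pia, Eli, Cyd, Lou, Cal, Uma, Tao, Dee, Yul]
Visit Pia; enqueue Jae → queue [Eli, Cyd, Lou, Cal, Uma, Tao, Dee, Yul, Jae]
Visit Eli → queue [Cyd, Lou, Cal, Uma, Tao, Dee, Yul, Jae]
Visit Cyd → queue [Lou, Cal, Uma, Tao, Dee, Yul, Jae]
Visit Lou; enqueue Ivy, Ava → queue [Cal, Uma, Tao, Dee, Yul, Jae, Ivy, Ava]
Visit Cal → queue [Uma, Tao, Dee, Yul, Jae, Ivy, Ava]
Visit Uma → queue [Tao, Dee, Yul, Jae, Ivy, Ava]
Visit Tao → queue [Dee, Yul, Jae, Ivy, Ava]
Visit Dee → queue [Yul, Jae, Ivy, Ava]
Visit Yul → queue [Jae, Ivy, Ava]
Visit Jae → queue [Ivy, Ava]
Visit Ivy → queue [Ava]
Visit Ava → queue []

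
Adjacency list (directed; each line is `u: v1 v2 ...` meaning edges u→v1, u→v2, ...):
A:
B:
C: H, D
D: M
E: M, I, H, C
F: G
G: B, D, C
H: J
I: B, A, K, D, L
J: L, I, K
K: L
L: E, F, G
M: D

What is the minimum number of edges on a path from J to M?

3

Level 0: J
Level 1: I, K, L
Level 2: A, B, D, E, F, G
Level 3: C, H, M
M first appears at level 3.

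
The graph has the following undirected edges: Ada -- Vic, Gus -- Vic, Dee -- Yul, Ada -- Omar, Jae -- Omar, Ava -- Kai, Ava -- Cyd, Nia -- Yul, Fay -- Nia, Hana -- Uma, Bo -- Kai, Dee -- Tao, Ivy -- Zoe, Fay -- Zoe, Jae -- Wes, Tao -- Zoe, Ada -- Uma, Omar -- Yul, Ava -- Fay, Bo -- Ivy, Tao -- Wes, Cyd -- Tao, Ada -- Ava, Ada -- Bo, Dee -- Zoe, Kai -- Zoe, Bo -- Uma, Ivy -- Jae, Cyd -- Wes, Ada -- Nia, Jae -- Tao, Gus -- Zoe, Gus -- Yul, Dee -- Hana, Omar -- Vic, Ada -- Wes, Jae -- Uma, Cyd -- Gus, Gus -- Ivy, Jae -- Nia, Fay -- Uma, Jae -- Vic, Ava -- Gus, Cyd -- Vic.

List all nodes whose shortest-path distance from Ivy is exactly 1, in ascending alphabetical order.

Level 0: Ivy
Level 1: Bo, Gus, Jae, Zoe
Level 2: Ada, Ava, Cyd, Dee, Fay, Kai, Nia, Omar, Tao, Uma, Vic, Wes, Yul
Level 3: Hana

Bo, Gus, Jae, Zoe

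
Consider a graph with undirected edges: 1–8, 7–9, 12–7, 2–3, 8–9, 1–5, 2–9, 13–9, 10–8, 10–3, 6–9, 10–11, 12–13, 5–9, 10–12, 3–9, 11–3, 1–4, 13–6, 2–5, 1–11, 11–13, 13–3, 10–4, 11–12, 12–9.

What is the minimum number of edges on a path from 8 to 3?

2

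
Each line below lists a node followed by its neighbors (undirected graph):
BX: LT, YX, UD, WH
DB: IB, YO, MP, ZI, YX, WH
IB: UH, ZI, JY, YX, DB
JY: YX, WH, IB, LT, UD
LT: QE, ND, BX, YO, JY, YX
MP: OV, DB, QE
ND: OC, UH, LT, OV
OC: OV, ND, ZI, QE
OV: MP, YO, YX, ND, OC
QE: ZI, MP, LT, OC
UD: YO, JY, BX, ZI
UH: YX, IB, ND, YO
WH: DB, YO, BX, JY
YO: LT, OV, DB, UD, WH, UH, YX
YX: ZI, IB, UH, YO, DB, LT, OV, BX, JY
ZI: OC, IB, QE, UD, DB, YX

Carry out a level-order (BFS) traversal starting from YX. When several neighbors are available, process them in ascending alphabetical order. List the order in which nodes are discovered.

Visit YX; enqueue BX, DB, IB, JY, LT, OV, UH, YO, ZI → queue [BX, DB, IB, JY, LT, OV, UH, YO, ZI]
Visit BX; enqueue UD, WH → queue [DB, IB, JY, LT, OV, UH, YO, ZI, UD, WH]
Visit DB; enqueue MP → queue [IB, JY, LT, OV, UH, YO, ZI, UD, WH, MP]
Visit IB → queue [JY, LT, OV, UH, YO, ZI, UD, WH, MP]
Visit JY → queue [LT, OV, UH, YO, ZI, UD, WH, MP]
Visit LT; enqueue ND, QE → queue [OV, UH, YO, ZI, UD, WH, MP, ND, QE]
Visit OV; enqueue OC → queue [UH, YO, ZI, UD, WH, MP, ND, QE, OC]
Visit UH → queue [YO, ZI, UD, WH, MP, ND, QE, OC]
Visit YO → queue [ZI, UD, WH, MP, ND, QE, OC]
Visit ZI → queue [UD, WH, MP, ND, QE, OC]
Visit UD → queue [WH, MP, ND, QE, OC]
Visit WH → queue [MP, ND, QE, OC]
Visit MP → queue [ND, QE, OC]
Visit ND → queue [QE, OC]
Visit QE → queue [OC]
Visit OC → queue []

YX, BX, DB, IB, JY, LT, OV, UH, YO, ZI, UD, WH, MP, ND, QE, OC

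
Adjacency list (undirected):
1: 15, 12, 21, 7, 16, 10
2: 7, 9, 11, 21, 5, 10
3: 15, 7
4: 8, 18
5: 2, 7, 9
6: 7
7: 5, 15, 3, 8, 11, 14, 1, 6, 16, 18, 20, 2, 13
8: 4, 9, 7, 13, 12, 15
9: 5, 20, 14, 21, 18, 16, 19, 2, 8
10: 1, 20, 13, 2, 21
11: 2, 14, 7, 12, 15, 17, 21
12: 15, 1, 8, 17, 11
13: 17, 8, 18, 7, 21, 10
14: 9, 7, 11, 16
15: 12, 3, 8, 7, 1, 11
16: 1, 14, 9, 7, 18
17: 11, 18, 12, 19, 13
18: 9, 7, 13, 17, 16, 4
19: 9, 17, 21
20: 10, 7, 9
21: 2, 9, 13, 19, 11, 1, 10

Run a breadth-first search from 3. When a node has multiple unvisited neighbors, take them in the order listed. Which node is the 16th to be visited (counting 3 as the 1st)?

17

Visit 3; enqueue 15, 7 → queue [15, 7]
Visit 15; enqueue 12, 8, 1, 11 → queue [7, 12, 8, 1, 11]
Visit 7; enqueue 5, 14, 6, 16, 18, 20, 2, 13 → queue [12, 8, 1, 11, 5, 14, 6, 16, 18, 20, 2, 13]
Visit 12; enqueue 17 → queue [8, 1, 11, 5, 14, 6, 16, 18, 20, 2, 13, 17]
Visit 8; enqueue 4, 9 → queue [1, 11, 5, 14, 6, 16, 18, 20, 2, 13, 17, 4, 9]
Visit 1; enqueue 21, 10 → queue [11, 5, 14, 6, 16, 18, 20, 2, 13, 17, 4, 9, 21, 10]
Visit 11 → queue [5, 14, 6, 16, 18, 20, 2, 13, 17, 4, 9, 21, 10]
Visit 5 → queue [14, 6, 16, 18, 20, 2, 13, 17, 4, 9, 21, 10]
Visit 14 → queue [6, 16, 18, 20, 2, 13, 17, 4, 9, 21, 10]
Visit 6 → queue [16, 18, 20, 2, 13, 17, 4, 9, 21, 10]
Visit 16 → queue [18, 20, 2, 13, 17, 4, 9, 21, 10]
Visit 18 → queue [20, 2, 13, 17, 4, 9, 21, 10]
Visit 20 → queue [2, 13, 17, 4, 9, 21, 10]
Visit 2 → queue [13, 17, 4, 9, 21, 10]
Visit 13 → queue [17, 4, 9, 21, 10]
Visit 17; enqueue 19 → queue [4, 9, 21, 10, 19]
Visit 4 → queue [9, 21, 10, 19]
Visit 9 → queue [21, 10, 19]
Visit 21 → queue [10, 19]
Visit 10 → queue [19]
Visit 19 → queue []

Visit order: 3, 15, 7, 12, 8, 1, 11, 5, 14, 6, 16, 18, 20, 2, 13, 17, 4, 9, 21, 10, 19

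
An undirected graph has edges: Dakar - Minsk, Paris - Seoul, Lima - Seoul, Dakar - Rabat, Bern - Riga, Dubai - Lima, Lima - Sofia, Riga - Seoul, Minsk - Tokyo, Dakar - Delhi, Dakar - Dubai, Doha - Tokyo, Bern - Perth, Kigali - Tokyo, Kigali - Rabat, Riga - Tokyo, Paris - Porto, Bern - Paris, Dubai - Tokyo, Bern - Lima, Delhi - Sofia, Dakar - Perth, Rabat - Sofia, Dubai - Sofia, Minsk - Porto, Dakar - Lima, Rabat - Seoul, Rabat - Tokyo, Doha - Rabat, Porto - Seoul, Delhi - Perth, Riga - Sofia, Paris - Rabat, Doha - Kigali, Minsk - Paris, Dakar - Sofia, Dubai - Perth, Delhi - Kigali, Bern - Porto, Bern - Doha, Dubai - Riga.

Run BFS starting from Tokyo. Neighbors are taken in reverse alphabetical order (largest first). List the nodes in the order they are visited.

Tokyo Riga Rabat Minsk Kigali Dubai Doha Sofia Seoul Bern Paris Dakar Porto Delhi Perth Lima

Visit Tokyo; enqueue Riga, Rabat, Minsk, Kigali, Dubai, Doha → queue [Riga, Rabat, Minsk, Kigali, Dubai, Doha]
Visit Riga; enqueue Sofia, Seoul, Bern → queue [Rabat, Minsk, Kigali, Dubai, Doha, Sofia, Seoul, Bern]
Visit Rabat; enqueue Paris, Dakar → queue [Minsk, Kigali, Dubai, Doha, Sofia, Seoul, Bern, Paris, Dakar]
Visit Minsk; enqueue Porto → queue [Kigali, Dubai, Doha, Sofia, Seoul, Bern, Paris, Dakar, Porto]
Visit Kigali; enqueue Delhi → queue [Dubai, Doha, Sofia, Seoul, Bern, Paris, Dakar, Porto, Delhi]
Visit Dubai; enqueue Perth, Lima → queue [Doha, Sofia, Seoul, Bern, Paris, Dakar, Porto, Delhi, Perth, Lima]
Visit Doha → queue [Sofia, Seoul, Bern, Paris, Dakar, Porto, Delhi, Perth, Lima]
Visit Sofia → queue [Seoul, Bern, Paris, Dakar, Porto, Delhi, Perth, Lima]
Visit Seoul → queue [Bern, Paris, Dakar, Porto, Delhi, Perth, Lima]
Visit Bern → queue [Paris, Dakar, Porto, Delhi, Perth, Lima]
Visit Paris → queue [Dakar, Porto, Delhi, Perth, Lima]
Visit Dakar → queue [Porto, Delhi, Perth, Lima]
Visit Porto → queue [Delhi, Perth, Lima]
Visit Delhi → queue [Perth, Lima]
Visit Perth → queue [Lima]
Visit Lima → queue []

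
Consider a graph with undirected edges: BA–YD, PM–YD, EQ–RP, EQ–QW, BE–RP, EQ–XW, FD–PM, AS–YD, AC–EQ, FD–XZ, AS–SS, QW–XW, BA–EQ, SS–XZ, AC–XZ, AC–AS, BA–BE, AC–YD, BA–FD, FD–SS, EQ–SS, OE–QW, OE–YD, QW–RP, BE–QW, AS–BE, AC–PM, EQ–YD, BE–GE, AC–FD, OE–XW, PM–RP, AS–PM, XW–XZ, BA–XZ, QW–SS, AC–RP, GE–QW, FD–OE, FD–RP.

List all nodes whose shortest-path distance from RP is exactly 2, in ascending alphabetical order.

Level 0: RP
Level 1: AC, BE, EQ, FD, PM, QW
Level 2: AS, BA, GE, OE, SS, XW, XZ, YD

AS, BA, GE, OE, SS, XW, XZ, YD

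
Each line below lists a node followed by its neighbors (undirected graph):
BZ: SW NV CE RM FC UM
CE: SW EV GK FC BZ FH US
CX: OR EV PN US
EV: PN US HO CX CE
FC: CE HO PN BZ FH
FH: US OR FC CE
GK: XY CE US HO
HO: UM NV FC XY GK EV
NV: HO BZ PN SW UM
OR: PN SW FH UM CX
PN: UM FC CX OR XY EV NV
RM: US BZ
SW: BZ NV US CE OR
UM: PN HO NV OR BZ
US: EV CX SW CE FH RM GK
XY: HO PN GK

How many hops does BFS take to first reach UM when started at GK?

2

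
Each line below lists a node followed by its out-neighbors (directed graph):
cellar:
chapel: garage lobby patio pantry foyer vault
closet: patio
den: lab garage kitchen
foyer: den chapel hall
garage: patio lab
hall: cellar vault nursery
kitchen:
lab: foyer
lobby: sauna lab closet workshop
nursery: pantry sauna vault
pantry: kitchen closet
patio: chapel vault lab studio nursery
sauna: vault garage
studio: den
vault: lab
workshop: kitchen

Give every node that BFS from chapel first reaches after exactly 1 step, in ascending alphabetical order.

foyer, garage, lobby, pantry, patio, vault

Level 0: chapel
Level 1: foyer, garage, lobby, pantry, patio, vault
Level 2: closet, den, hall, kitchen, lab, nursery, sauna, studio, workshop
Level 3: cellar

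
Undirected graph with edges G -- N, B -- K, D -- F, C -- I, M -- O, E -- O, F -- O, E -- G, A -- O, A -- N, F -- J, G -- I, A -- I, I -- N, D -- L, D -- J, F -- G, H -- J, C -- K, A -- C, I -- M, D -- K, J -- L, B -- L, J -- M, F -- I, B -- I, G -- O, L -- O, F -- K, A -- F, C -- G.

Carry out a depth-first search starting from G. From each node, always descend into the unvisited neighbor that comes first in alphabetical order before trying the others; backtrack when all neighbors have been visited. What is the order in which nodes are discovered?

G C A F D J H L B I M O E N K

Visit G
G → C
C → A
A → F
F → D
D → J
J → H
J → L
L → B
B → I
I → M
M → O
O → E
I → N
B → K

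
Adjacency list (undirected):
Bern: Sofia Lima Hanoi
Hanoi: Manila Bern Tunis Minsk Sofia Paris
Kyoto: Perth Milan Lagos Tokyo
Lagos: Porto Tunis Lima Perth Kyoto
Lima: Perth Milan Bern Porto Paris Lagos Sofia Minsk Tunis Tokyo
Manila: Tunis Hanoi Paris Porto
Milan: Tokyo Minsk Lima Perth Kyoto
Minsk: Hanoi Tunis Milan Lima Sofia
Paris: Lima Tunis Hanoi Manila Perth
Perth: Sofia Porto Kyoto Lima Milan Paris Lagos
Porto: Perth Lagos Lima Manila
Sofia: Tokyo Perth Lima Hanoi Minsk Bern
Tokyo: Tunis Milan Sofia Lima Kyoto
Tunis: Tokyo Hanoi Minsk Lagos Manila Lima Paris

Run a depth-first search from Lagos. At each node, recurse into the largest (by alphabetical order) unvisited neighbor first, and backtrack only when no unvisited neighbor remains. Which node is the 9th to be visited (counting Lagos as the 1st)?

Visit Lagos
Lagos → Tunis
Tunis → Tokyo
Tokyo → Sofia
Sofia → Perth
Perth → Porto
Porto → Manila
Manila → Paris
Paris → Lima
Lima → Minsk
Minsk → Milan
Milan → Kyoto
Minsk → Hanoi
Hanoi → Bern

Visit order: Lagos, Tunis, Tokyo, Sofia, Perth, Porto, Manila, Paris, Lima, Minsk, Milan, Kyoto, Hanoi, Bern

Lima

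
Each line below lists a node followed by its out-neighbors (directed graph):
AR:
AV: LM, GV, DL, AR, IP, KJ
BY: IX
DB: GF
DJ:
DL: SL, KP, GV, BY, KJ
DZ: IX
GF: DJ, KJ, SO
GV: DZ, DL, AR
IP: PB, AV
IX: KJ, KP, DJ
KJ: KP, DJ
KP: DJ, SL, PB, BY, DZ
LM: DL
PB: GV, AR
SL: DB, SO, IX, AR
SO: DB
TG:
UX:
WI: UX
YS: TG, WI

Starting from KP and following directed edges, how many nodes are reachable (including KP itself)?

BFS from KP visits: KP, DJ, SL, PB, BY, DZ, DB, SO, IX, AR, GV, GF, KJ, DL
Reachable nodes: 14 of 21 total.

14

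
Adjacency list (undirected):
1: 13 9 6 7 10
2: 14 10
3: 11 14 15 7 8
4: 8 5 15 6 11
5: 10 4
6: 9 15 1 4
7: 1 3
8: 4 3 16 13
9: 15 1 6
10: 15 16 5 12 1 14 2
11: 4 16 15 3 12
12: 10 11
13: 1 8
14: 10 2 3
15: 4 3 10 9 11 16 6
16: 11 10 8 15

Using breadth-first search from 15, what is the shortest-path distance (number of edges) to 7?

2

Level 0: 15
Level 1: 3, 4, 6, 9, 10, 11, 16
Level 2: 1, 2, 5, 7, 8, 12, 14
Level 3: 13
7 first appears at level 2.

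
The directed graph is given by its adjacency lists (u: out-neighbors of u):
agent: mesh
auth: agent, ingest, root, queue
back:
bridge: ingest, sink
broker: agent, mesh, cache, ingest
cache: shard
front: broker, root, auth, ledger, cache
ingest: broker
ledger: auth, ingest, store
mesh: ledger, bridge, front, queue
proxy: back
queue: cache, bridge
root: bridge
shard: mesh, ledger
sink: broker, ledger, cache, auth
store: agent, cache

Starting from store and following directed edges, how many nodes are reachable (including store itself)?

BFS from store visits: store, agent, cache, mesh, shard, bridge, front, ledger, queue, ingest, sink, auth, broker, root
Reachable nodes: 14 of 16 total.

14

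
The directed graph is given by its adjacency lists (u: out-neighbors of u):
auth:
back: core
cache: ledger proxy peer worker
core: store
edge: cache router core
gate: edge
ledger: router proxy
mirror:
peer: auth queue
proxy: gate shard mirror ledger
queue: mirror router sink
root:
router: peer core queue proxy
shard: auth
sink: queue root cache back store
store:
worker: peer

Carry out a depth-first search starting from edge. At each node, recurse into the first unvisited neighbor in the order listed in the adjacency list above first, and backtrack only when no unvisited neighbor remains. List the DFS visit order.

Visit edge
edge → cache
cache → ledger
ledger → router
router → peer
peer → auth
peer → queue
queue → mirror
queue → sink
sink → root
sink → back
back → core
core → store
router → proxy
proxy → gate
proxy → shard
cache → worker

edge cache ledger router peer auth queue mirror sink root back core store proxy gate shard worker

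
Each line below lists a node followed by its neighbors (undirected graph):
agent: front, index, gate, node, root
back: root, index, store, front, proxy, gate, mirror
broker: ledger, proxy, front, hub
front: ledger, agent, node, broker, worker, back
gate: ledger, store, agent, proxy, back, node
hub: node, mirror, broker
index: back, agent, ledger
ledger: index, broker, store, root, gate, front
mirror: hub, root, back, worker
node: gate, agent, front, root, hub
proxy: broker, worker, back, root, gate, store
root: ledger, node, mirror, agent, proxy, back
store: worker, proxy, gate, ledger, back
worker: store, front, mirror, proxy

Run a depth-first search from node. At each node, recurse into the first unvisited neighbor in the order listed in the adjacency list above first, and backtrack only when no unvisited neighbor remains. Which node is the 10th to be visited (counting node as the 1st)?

Visit node
node → gate
gate → ledger
ledger → index
index → back
back → root
root → mirror
mirror → hub
hub → broker
broker → proxy
proxy → worker
worker → store
worker → front
front → agent

Visit order: node, gate, ledger, index, back, root, mirror, hub, broker, proxy, worker, store, front, agent

proxy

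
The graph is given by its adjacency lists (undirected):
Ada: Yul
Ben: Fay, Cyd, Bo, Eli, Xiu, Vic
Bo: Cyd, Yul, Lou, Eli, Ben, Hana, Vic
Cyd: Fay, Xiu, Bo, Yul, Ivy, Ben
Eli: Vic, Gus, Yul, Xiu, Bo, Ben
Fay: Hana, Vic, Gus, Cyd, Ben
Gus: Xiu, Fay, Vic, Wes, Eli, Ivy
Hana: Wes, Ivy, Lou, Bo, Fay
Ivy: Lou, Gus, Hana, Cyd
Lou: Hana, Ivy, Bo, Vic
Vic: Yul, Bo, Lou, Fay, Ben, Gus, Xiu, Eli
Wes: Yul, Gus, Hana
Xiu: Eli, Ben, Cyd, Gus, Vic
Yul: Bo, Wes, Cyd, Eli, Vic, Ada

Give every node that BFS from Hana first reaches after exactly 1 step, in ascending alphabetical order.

Bo, Fay, Ivy, Lou, Wes

Level 0: Hana
Level 1: Bo, Fay, Ivy, Lou, Wes
Level 2: Ben, Cyd, Eli, Gus, Vic, Yul
Level 3: Ada, Xiu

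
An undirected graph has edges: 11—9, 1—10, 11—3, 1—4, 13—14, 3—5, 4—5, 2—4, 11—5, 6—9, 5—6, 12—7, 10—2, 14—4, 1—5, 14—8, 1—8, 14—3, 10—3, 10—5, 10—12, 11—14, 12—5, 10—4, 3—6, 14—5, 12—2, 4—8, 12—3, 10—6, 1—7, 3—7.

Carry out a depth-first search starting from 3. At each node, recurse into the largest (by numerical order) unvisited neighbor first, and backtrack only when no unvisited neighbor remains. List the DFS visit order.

3, 14, 13, 11, 9, 6, 10, 12, 7, 1, 8, 4, 5, 2

Visit 3
3 → 14
14 → 13
14 → 11
11 → 9
9 → 6
6 → 10
10 → 12
12 → 7
7 → 1
1 → 8
8 → 4
4 → 5
4 → 2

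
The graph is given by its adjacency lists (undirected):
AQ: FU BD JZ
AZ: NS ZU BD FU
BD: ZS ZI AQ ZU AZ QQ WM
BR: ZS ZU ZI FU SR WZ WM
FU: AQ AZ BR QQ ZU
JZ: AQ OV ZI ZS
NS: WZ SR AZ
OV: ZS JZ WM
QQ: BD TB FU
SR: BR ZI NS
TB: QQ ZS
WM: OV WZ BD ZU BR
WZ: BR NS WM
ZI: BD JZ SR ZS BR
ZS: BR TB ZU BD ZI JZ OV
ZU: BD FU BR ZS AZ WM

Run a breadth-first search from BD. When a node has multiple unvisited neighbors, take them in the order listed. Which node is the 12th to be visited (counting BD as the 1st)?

Visit BD; enqueue ZS, ZI, AQ, ZU, AZ, QQ, WM → queue [ZS, ZI, AQ, ZU, AZ, QQ, WM]
Visit ZS; enqueue BR, TB, JZ, OV → queue [ZI, AQ, ZU, AZ, QQ, WM, BR, TB, JZ, OV]
Visit ZI; enqueue SR → queue [AQ, ZU, AZ, QQ, WM, BR, TB, JZ, OV, SR]
Visit AQ; enqueue FU → queue [ZU, AZ, QQ, WM, BR, TB, JZ, OV, SR, FU]
Visit ZU → queue [AZ, QQ, WM, BR, TB, JZ, OV, SR, FU]
Visit AZ; enqueue NS → queue [QQ, WM, BR, TB, JZ, OV, SR, FU, NS]
Visit QQ → queue [WM, BR, TB, JZ, OV, SR, FU, NS]
Visit WM; enqueue WZ → queue [BR, TB, JZ, OV, SR, FU, NS, WZ]
Visit BR → queue [TB, JZ, OV, SR, FU, NS, WZ]
Visit TB → queue [JZ, OV, SR, FU, NS, WZ]
Visit JZ → queue [OV, SR, FU, NS, WZ]
Visit OV → queue [SR, FU, NS, WZ]
Visit SR → queue [FU, NS, WZ]
Visit FU → queue [NS, WZ]
Visit NS → queue [WZ]
Visit WZ → queue []

Visit order: BD, ZS, ZI, AQ, ZU, AZ, QQ, WM, BR, TB, JZ, OV, SR, FU, NS, WZ

OV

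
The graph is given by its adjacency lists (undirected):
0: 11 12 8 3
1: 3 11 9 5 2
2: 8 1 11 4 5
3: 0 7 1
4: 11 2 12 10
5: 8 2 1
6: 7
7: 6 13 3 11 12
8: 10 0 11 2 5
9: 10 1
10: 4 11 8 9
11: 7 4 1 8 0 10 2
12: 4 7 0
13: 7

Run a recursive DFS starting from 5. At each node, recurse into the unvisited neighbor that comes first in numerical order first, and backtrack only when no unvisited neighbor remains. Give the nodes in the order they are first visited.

Visit 5
5 → 1
1 → 2
2 → 4
4 → 10
10 → 8
8 → 0
0 → 3
3 → 7
7 → 6
7 → 11
7 → 12
7 → 13
10 → 9

5, 1, 2, 4, 10, 8, 0, 3, 7, 6, 11, 12, 13, 9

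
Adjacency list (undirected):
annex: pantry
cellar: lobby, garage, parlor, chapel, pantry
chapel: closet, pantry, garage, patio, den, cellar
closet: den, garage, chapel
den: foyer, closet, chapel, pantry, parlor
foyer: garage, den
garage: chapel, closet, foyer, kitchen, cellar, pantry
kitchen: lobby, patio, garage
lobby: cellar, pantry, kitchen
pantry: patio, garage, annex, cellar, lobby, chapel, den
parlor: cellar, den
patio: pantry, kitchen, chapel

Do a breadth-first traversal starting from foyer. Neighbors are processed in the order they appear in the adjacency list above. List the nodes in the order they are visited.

Visit foyer; enqueue garage, den → queue [garage, den]
Visit garage; enqueue chapel, closet, kitchen, cellar, pantry → queue [den, chapel, closet, kitchen, cellar, pantry]
Visit den; enqueue parlor → queue [chapel, closet, kitchen, cellar, pantry, parlor]
Visit chapel; enqueue patio → queue [closet, kitchen, cellar, pantry, parlor, patio]
Visit closet → queue [kitchen, cellar, pantry, parlor, patio]
Visit kitchen; enqueue lobby → queue [cellar, pantry, parlor, patio, lobby]
Visit cellar → queue [pantry, parlor, patio, lobby]
Visit pantry; enqueue annex → queue [parlor, patio, lobby, annex]
Visit parlor → queue [patio, lobby, annex]
Visit patio → queue [lobby, annex]
Visit lobby → queue [annex]
Visit annex → queue []

foyer, garage, den, chapel, closet, kitchen, cellar, pantry, parlor, patio, lobby, annex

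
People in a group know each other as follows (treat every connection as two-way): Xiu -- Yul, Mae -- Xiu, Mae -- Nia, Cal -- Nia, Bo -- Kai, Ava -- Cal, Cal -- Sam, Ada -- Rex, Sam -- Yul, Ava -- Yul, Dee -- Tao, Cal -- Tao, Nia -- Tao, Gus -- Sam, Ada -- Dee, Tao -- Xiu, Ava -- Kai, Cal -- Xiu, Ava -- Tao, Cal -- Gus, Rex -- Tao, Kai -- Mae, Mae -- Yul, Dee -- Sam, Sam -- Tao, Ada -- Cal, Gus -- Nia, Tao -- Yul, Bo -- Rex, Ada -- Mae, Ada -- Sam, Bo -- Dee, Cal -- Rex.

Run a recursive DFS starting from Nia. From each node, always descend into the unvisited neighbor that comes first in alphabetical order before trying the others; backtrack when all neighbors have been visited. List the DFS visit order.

Nia → Cal → Ada → Dee → Bo → Kai → Ava → Tao → Rex → Sam → Gus → Yul → Mae → Xiu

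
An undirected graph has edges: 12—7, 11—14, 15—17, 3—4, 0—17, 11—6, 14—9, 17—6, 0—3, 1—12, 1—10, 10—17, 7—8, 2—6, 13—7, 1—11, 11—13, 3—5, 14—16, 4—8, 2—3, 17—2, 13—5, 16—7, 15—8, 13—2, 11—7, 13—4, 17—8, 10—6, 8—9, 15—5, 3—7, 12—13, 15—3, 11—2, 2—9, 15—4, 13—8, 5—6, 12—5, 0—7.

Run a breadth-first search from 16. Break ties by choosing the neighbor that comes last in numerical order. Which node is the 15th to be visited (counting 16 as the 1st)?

Visit 16; enqueue 14, 7 → queue [14, 7]
Visit 14; enqueue 11, 9 → queue [7, 11, 9]
Visit 7; enqueue 13, 12, 8, 3, 0 → queue [11, 9, 13, 12, 8, 3, 0]
Visit 11; enqueue 6, 2, 1 → queue [9, 13, 12, 8, 3, 0, 6, 2, 1]
Visit 9 → queue [13, 12, 8, 3, 0, 6, 2, 1]
Visit 13; enqueue 5, 4 → queue [12, 8, 3, 0, 6, 2, 1, 5, 4]
Visit 12 → queue [8, 3, 0, 6, 2, 1, 5, 4]
Visit 8; enqueue 17, 15 → queue [3, 0, 6, 2, 1, 5, 4, 17, 15]
Visit 3 → queue [0, 6, 2, 1, 5, 4, 17, 15]
Visit 0 → queue [6, 2, 1, 5, 4, 17, 15]
Visit 6; enqueue 10 → queue [2, 1, 5, 4, 17, 15, 10]
Visit 2 → queue [1, 5, 4, 17, 15, 10]
Visit 1 → queue [5, 4, 17, 15, 10]
Visit 5 → queue [4, 17, 15, 10]
Visit 4 → queue [17, 15, 10]
Visit 17 → queue [15, 10]
Visit 15 → queue [10]
Visit 10 → queue []

Visit order: 16, 14, 7, 11, 9, 13, 12, 8, 3, 0, 6, 2, 1, 5, 4, 17, 15, 10

4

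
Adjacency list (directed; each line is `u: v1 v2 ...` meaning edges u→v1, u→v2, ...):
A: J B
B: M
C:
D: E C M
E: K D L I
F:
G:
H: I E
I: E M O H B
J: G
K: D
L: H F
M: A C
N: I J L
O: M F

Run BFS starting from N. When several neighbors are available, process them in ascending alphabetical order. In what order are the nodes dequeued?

Visit N; enqueue I, J, L → queue [I, J, L]
Visit I; enqueue B, E, H, M, O → queue [J, L, B, E, H, M, O]
Visit J; enqueue G → queue [L, B, E, H, M, O, G]
Visit L; enqueue F → queue [B, E, H, M, O, G, F]
Visit B → queue [E, H, M, O, G, F]
Visit E; enqueue D, K → queue [H, M, O, G, F, D, K]
Visit H → queue [M, O, G, F, D, K]
Visit M; enqueue A, C → queue [O, G, F, D, K, A, C]
Visit O → queue [G, F, D, K, A, C]
Visit G → queue [F, D, K, A, C]
Visit F → queue [D, K, A, C]
Visit D → queue [K, A, C]
Visit K → queue [A, C]
Visit A → queue [C]
Visit C → queue []

N -> I -> J -> L -> B -> E -> H -> M -> O -> G -> F -> D -> K -> A -> C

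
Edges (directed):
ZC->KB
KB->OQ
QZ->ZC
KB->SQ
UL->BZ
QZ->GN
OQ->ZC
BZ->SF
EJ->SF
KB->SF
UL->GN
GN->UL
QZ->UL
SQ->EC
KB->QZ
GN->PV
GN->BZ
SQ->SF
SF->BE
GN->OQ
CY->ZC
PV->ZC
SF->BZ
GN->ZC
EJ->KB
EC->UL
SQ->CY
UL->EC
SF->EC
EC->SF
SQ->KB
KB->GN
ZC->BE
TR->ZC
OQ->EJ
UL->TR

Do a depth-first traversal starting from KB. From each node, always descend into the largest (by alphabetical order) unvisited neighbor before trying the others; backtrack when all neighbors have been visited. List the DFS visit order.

Visit KB
KB → SQ
SQ → SF
SF → EC
EC → UL
UL → TR
TR → ZC
ZC → BE
UL → GN
GN → PV
GN → OQ
OQ → EJ
GN → BZ
SQ → CY
KB → QZ

KB → SQ → SF → EC → UL → TR → ZC → BE → GN → PV → OQ → EJ → BZ → CY → QZ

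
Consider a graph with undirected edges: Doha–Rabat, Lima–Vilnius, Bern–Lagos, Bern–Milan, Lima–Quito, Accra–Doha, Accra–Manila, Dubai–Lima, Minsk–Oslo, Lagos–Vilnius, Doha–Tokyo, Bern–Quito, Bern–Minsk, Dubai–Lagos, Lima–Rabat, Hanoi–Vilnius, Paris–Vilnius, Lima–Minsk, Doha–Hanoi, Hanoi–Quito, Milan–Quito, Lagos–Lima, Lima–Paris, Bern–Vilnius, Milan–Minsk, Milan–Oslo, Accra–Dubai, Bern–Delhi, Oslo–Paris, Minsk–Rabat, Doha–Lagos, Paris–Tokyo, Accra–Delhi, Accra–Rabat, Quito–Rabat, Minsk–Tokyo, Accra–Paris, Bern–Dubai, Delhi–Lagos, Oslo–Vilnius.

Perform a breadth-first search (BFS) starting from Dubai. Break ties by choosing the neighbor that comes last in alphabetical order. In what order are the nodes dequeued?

Visit Dubai; enqueue Lima, Lagos, Bern, Accra → queue [Lima, Lagos, Bern, Accra]
Visit Lima; enqueue Vilnius, Rabat, Quito, Paris, Minsk → queue [Lagos, Bern, Accra, Vilnius, Rabat, Quito, Paris, Minsk]
Visit Lagos; enqueue Doha, Delhi → queue [Bern, Accra, Vilnius, Rabat, Quito, Paris, Minsk, Doha, Delhi]
Visit Bern; enqueue Milan → queue [Accra, Vilnius, Rabat, Quito, Paris, Minsk, Doha, Delhi, Milan]
Visit Accra; enqueue Manila → queue [Vilnius, Rabat, Quito, Paris, Minsk, Doha, Delhi, Milan, Manila]
Visit Vilnius; enqueue Oslo, Hanoi → queue [Rabat, Quito, Paris, Minsk, Doha, Delhi, Milan, Manila, Oslo, Hanoi]
Visit Rabat → queue [Quito, Paris, Minsk, Doha, Delhi, Milan, Manila, Oslo, Hanoi]
Visit Quito → queue [Paris, Minsk, Doha, Delhi, Milan, Manila, Oslo, Hanoi]
Visit Paris; enqueue Tokyo → queue [Minsk, Doha, Delhi, Milan, Manila, Oslo, Hanoi, Tokyo]
Visit Minsk → queue [Doha, Delhi, Milan, Manila, Oslo, Hanoi, Tokyo]
Visit Doha → queue [Delhi, Milan, Manila, Oslo, Hanoi, Tokyo]
Visit Delhi → queue [Milan, Manila, Oslo, Hanoi, Tokyo]
Visit Milan → queue [Manila, Oslo, Hanoi, Tokyo]
Visit Manila → queue [Oslo, Hanoi, Tokyo]
Visit Oslo → queue [Hanoi, Tokyo]
Visit Hanoi → queue [Tokyo]
Visit Tokyo → queue []

Dubai, Lima, Lagos, Bern, Accra, Vilnius, Rabat, Quito, Paris, Minsk, Doha, Delhi, Milan, Manila, Oslo, Hanoi, Tokyo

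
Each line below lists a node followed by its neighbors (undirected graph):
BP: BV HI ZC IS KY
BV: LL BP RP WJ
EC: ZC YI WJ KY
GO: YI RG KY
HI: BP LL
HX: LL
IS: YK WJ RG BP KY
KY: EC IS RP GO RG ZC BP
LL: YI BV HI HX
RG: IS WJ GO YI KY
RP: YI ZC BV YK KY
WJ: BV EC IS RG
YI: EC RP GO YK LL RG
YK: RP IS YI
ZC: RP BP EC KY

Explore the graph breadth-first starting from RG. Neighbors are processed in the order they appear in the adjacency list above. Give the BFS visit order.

RG, IS, WJ, GO, YI, KY, YK, BP, BV, EC, RP, LL, ZC, HI, HX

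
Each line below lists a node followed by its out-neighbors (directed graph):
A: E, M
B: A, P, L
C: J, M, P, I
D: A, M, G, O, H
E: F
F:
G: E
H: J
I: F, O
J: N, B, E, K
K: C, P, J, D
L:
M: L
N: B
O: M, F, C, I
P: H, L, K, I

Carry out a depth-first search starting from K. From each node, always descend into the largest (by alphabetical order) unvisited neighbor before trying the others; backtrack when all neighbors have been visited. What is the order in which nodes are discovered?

Visit K
K → P
P → L
P → I
I → O
O → M
O → F
O → C
C → J
J → N
N → B
B → A
A → E
P → H
K → D
D → G

K, P, L, I, O, M, F, C, J, N, B, A, E, H, D, G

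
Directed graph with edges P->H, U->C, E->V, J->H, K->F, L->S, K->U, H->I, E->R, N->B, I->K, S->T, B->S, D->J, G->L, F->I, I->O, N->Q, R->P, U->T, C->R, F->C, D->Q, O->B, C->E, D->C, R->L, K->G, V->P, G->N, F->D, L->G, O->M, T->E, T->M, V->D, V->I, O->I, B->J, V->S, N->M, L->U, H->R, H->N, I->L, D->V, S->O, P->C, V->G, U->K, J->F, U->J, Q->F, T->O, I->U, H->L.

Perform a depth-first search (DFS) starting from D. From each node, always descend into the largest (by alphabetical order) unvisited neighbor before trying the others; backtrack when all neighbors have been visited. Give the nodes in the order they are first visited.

D V S T O M I U K G N Q F C R P H L E B J

Visit D
D → V
V → S
S → T
T → O
O → M
O → I
I → U
U → K
K → G
G → N
N → Q
Q → F
F → C
C → R
R → P
P → H
H → L
C → E
N → B
B → J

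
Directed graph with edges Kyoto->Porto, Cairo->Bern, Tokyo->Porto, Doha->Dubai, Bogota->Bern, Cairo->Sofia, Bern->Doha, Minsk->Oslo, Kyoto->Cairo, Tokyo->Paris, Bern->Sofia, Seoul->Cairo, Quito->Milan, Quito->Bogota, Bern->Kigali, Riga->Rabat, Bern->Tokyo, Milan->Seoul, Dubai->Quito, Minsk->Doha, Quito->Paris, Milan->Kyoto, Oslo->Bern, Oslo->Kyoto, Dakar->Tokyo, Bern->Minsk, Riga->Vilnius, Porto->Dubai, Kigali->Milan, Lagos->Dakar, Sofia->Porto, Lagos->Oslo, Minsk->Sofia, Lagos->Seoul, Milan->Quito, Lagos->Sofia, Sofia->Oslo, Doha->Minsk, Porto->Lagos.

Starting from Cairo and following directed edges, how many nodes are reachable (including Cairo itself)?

BFS from Cairo visits: Cairo, Bern, Sofia, Doha, Kigali, Minsk, Tokyo, Oslo, Porto, Dubai, Milan, Paris, Kyoto, Lagos, Quito, Seoul, Dakar, Bogota
Reachable nodes: 18 of 21 total.

18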